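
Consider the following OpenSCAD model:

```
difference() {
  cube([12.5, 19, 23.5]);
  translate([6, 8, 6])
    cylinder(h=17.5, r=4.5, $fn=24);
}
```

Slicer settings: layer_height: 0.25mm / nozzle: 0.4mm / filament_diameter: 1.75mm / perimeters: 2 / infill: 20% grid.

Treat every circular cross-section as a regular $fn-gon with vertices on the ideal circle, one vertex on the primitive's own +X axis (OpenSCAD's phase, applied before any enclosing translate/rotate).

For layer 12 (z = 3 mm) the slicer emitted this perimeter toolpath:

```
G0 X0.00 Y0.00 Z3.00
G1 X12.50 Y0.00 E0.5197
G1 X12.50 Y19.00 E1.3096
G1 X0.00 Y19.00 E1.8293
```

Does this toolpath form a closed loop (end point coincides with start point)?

Start point (G0): (0.00, 0.00). End point (last G1): the path does not return to the start — open.

no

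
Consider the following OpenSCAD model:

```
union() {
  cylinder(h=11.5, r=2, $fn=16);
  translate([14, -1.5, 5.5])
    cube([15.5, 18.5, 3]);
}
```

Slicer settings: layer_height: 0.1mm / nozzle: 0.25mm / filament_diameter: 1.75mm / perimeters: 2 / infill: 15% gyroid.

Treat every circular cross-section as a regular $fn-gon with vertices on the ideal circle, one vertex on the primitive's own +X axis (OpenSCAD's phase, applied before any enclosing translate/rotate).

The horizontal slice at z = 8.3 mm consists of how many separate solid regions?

2

At z = 8.3 mm: the r=2 cylinder gives a regular 16-gon of circumradius 2 (constant along its height); the cube at (14, -1.5) (footprint 15.5×18.5) is included at this height; Taking the union: the 2 present regions are separate (no shared area or edge), so areas and boundary lengths simply add and each stays a separate island — 2 connected regions. The result has 2 disconnected regions.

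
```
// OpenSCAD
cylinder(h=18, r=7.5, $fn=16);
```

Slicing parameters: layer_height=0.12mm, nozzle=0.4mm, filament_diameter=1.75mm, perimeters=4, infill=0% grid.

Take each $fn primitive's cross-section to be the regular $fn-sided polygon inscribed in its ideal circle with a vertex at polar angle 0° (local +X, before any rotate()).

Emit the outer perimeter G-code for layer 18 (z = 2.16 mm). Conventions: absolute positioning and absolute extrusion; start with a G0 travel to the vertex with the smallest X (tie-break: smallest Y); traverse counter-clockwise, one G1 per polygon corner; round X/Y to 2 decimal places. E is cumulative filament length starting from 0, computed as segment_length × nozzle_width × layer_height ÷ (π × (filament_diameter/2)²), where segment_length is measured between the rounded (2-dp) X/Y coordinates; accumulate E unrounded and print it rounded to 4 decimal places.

At z = 2.16 mm: the cylinder: section is a regular 16-gon, circumradius r=7.5. The outline is a single polygon with 16 vertices. Extrusion per mm of travel: 0.4 × 0.12 / (π × 0.875²) = 0.019956. Accumulating E over each segment gives final E = 0.9343.

G0 X-7.50 Y0.00 Z2.16
G1 X-6.93 Y-2.87 E0.0584
G1 X-5.30 Y-5.30 E0.1168
G1 X-2.87 Y-6.93 E0.1752
G1 X0.00 Y-7.50 E0.2336
G1 X2.87 Y-6.93 E0.2920
G1 X5.30 Y-5.30 E0.3504
G1 X6.93 Y-2.87 E0.4087
G1 X7.50 Y0.00 E0.4671
G1 X6.93 Y2.87 E0.5255
G1 X5.30 Y5.30 E0.5839
G1 X2.87 Y6.93 E0.6423
G1 X0.00 Y7.50 E0.7007
G1 X-2.87 Y6.93 E0.7591
G1 X-5.30 Y5.30 E0.8175
G1 X-6.93 Y2.87 E0.8759
G1 X-7.50 Y0.00 E0.9343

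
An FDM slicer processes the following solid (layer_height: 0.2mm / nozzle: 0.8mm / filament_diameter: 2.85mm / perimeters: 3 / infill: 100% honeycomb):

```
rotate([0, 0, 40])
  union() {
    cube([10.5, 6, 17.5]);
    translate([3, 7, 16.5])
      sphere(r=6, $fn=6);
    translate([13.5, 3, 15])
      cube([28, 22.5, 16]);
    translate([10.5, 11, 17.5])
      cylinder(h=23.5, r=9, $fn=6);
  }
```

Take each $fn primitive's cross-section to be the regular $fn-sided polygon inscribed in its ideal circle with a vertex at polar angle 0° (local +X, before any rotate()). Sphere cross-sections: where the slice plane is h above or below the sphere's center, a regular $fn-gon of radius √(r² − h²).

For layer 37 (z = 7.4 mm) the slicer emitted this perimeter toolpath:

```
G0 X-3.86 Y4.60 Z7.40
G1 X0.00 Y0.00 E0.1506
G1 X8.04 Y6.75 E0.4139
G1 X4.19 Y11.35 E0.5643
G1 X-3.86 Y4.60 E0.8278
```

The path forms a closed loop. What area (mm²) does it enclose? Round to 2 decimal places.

63.03 mm²

Apply the shoelace formula to the sequence of (X, Y) vertices; enclosed area = 63.03 mm².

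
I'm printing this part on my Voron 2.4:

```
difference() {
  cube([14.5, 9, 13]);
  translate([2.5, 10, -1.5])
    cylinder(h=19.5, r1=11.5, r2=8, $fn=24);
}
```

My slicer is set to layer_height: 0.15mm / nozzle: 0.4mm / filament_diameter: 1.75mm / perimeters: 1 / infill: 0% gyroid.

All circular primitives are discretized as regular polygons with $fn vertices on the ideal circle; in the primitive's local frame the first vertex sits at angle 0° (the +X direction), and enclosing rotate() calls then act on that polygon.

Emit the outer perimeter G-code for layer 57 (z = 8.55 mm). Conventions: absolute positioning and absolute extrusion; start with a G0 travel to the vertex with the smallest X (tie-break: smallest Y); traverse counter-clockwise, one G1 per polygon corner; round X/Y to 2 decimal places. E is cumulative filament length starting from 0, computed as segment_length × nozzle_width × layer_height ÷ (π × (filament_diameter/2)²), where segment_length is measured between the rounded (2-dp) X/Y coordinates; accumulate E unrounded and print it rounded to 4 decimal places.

G0 X0.00 Y0.00 Z8.55
G1 X14.50 Y0.00 E0.3617
G1 X14.50 Y9.00 E0.5862
G1 X12.06 Y9.00 E0.6471
G1 X11.87 Y7.49 E0.6850
G1 X10.90 Y5.15 E0.7482
G1 X9.36 Y3.14 E0.8114
G1 X7.35 Y1.60 E0.8746
G1 X5.01 Y0.63 E0.9377
G1 X2.50 Y0.30 E1.0009
G1 X0.00 Y0.63 E1.0638
G1 X0.00 Y0.00 E1.0795

At z = 8.55 mm: the cube is present — its section is the full 14.5×9 rectangle; the cone at (2.5, 10) contributes a regular 24-gon of circumradius 9.696 (interpolated between r1=11.5 and r2=8 at t=0.515); Subtracting the remaining from the first: starting from the 14.5×9 cube, the cone at (2.5, 10) partially overlaps it — only the 84.70 mm² overlap (of its 292.00 mm²) is removed, clipping the outline — 1 connected region. The outline is a single polygon with 11 vertices. Extrusion per mm of travel: 0.4 × 0.15 / (π × 0.875²) = 0.024945. Accumulating E over each segment gives final E = 1.0795.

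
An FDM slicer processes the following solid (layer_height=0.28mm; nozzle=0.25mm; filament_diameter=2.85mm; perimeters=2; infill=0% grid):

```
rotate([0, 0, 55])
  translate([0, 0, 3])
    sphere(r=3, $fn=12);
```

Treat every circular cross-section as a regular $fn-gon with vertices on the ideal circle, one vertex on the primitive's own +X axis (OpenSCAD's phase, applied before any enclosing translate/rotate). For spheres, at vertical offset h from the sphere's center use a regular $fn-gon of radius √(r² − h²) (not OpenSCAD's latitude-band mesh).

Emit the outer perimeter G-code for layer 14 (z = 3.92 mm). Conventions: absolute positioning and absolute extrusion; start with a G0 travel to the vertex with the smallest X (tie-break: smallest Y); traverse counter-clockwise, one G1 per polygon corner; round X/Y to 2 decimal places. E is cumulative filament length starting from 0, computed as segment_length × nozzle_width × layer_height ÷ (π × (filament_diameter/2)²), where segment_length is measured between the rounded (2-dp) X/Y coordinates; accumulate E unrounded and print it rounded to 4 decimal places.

At z = 3.92 mm: the sphere: section is a regular 12-gon, circumradius = √(r²−h²) = √(3²−0.92²) = 2.855; (rotated 55° about Z; rotation is an isometry so areas/perimeters/island counts are preserved). The outline is a single polygon with 12 vertices. Extrusion per mm of travel: 0.25 × 0.28 / (π × 1.425²) = 0.010973. Accumulating E over each segment gives final E = 0.1946.

G0 X-2.84 Y0.25 Z3.92
G1 X-2.59 Y-1.21 E0.0163
G1 X-1.64 Y-2.34 E0.0325
G1 X-0.25 Y-2.84 E0.0487
G1 X1.21 Y-2.59 E0.0649
G1 X2.34 Y-1.64 E0.0811
G1 X2.84 Y-0.25 E0.0973
G1 X2.59 Y1.21 E0.1136
G1 X1.64 Y2.34 E0.1298
G1 X0.25 Y2.84 E0.1460
G1 X-1.21 Y2.59 E0.1622
G1 X-2.34 Y1.64 E0.1784
G1 X-2.84 Y0.25 E0.1946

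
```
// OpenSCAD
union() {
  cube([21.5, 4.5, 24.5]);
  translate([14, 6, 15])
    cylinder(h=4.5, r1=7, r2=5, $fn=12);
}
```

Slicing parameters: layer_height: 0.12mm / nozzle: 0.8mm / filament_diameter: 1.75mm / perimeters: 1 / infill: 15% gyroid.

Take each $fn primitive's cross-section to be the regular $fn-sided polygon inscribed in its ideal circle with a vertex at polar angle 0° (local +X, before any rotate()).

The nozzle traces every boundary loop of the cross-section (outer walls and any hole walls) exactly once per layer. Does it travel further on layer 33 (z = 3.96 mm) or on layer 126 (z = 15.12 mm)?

layer 126 (z = 15.12 mm)

Layer 33 (z = 3.96): the 21.5×4.5 cube contributes its full rectangle (perimeter 52.00 mm); the cone at (14, 6) is absent (z outside [15, 19.5]); Merging all regions: only the 21.5×4.5 cube is present, so the union is just that shape — boundary = 52.00 mm. So its perimeter = 52.00 mm. Layer 126 (z = 15.12): the cube is present — its section is the full 21.5×4.5 rectangle (perimeter 52.00 mm); the cone at (14, 6): at t=0.027 of its height the radius interpolates to r₁+(r₂−r₁)t = 6.947, giving a regular 12-gon of that circumradius (perimeter = 2·12·6.947·sin(180°/12) = 43.15 mm); Taking the union: the regions partially overlap (shared area 48.80 mm²), so the edge portions inside another operand are dropped and the merged outline is re-measured after clipping — boundary = 63.85 mm. So its perimeter = 63.85 mm. Layer 126 is larger (63.85 vs 52.00 mm).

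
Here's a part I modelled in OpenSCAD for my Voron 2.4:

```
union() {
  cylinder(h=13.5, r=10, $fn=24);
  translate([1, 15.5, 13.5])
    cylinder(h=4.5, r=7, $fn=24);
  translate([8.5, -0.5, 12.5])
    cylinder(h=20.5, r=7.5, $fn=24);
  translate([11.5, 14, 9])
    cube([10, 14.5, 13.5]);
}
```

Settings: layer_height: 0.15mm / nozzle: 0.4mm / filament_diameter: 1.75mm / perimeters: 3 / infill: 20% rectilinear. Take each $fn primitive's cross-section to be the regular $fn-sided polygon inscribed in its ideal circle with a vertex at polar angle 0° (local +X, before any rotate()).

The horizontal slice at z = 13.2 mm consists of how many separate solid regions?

At z = 13.2 mm: the cylinder: section is a regular 24-gon, circumradius r=10; the cylinder at (1, 15.5) is not intersected at this z (z outside [13.5, 18]); the cylinder at (8.5, -0.5): section is a regular 24-gon, circumradius r=7.5; the cube at (11.5, 14) (footprint 10×14.5) is included at this height; Merging all regions: the regions partially overlap (shared area 93.51 mm²), so overlapping operands fuse into one piece — 2 connected regions. The result has 2 disconnected regions.

2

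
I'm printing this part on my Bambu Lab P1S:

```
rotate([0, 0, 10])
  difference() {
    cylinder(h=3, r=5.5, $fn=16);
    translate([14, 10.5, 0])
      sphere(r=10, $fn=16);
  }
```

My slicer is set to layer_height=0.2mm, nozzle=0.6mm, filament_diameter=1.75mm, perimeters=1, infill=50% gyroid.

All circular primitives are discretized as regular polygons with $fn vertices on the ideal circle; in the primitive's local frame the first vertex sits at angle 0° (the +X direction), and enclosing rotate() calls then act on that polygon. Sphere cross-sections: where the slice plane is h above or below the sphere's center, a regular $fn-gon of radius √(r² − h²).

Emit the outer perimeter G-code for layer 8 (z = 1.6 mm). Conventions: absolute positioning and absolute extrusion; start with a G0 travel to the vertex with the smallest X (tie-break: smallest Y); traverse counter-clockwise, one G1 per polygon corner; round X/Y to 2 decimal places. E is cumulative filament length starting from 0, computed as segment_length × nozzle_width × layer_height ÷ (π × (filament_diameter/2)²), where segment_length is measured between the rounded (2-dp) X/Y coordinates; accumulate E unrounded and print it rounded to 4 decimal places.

G0 X-5.42 Y-0.96 Z1.60
G1 X-4.64 Y-2.96 E0.1071
G1 X-3.15 Y-4.51 E0.2144
G1 X-1.19 Y-5.37 E0.3211
G1 X0.96 Y-5.42 E0.4284
G1 X2.96 Y-4.64 E0.5355
G1 X4.51 Y-3.15 E0.6428
G1 X5.37 Y-1.19 E0.7496
G1 X5.42 Y0.96 E0.8569
G1 X4.64 Y2.96 E0.9640
G1 X3.15 Y4.51 E1.0712
G1 X1.19 Y5.37 E1.1780
G1 X-0.96 Y5.42 E1.2853
G1 X-2.96 Y4.64 E1.3924
G1 X-4.51 Y3.15 E1.4997
G1 X-5.37 Y1.19 E1.6065
G1 X-5.42 Y-0.96 E1.7138

At z = 1.6 mm: the cylinder: section is a regular 16-gon, circumradius r=5.5; the r=10 sphere at (14, 10.5) slices to a regular 16-gon of circumradius 9.871 (√(r²−h²) with h=1.6 from center); After the difference (first − rest): starting from the r=5.5 cylinder, the r=10 sphere at (14, 10.5) misses the remaining region (no effect) — 1 connected region; (rotated 10° about Z; rotation is an isometry so areas/perimeters/island counts are preserved). The outline is a single polygon with 16 vertices. Extrusion per mm of travel: 0.6 × 0.2 / (π × 0.875²) = 0.049890. Accumulating E over each segment gives final E = 1.7138.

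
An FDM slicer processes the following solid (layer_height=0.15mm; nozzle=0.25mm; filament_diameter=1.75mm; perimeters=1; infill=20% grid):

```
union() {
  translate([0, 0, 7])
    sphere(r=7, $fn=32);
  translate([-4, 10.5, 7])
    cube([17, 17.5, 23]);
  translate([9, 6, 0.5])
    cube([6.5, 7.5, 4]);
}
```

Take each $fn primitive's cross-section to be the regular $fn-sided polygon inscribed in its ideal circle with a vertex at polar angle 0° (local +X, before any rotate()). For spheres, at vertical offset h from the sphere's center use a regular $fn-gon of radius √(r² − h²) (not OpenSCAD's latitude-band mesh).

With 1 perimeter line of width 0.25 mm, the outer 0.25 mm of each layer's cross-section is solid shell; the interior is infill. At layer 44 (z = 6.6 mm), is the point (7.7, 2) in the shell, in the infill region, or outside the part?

At z = 6.6 mm: the sphere: section is a regular 32-gon, circumradius = √(r²−h²) = √(7²−0.4²) = 6.989; the cube at (-4, 10.5) is absent (z outside [7, 30]); the cube at (9, 6) is absent (z outside [0.5, 4.5]); Merging all regions: only the r=7 sphere is present, so the union is just that shape — 1 connected region. Overall, the cross-section is a single solid region. The nearest boundary edge runs (6.85, 1.36)→(6.46, 2.67); distance from the point to it = 0.99 mm. The point is not inside any of the regions above, so it lies outside the cross-section (0.99 mm from the nearest boundary).

outside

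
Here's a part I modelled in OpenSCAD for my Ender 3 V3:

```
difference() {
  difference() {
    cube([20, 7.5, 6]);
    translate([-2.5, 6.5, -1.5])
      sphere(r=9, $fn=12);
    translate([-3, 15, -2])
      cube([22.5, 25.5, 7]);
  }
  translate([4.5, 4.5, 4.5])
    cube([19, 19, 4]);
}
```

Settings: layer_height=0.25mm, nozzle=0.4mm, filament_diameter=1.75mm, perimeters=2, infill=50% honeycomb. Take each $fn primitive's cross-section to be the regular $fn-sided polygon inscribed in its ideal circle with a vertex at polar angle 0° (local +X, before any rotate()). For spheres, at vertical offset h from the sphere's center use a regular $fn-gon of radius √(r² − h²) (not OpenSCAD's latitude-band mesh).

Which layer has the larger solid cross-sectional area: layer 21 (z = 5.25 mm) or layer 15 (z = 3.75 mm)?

layer 15 (z = 3.75 mm)

Layer 21 (z = 5.25): the 20×7.5 cube contributes its full rectangle (area 150.00 mm²); the sphere at (-2.5, 6.5): section is a regular 12-gon, circumradius = √(r²−h²) = √(9²−6.75²) = 5.953 (area = (12/2)·5.953²·sin(360°/12) = 106.31 mm²); the cube at (-3, 15) is absent (z outside [-2, 5]); Taking the first minus the rest: starting from the 20×7.5 cube (150.00 mm²), the r=9 sphere at (-2.5, 6.5) partially overlaps it — only the 15.85 mm² overlap (of its 106.31 mm²) is removed, clipping the outline — area = 134.15 mm²; the cube at (4.5, 4.5) is present — its section is the full 19×19 rectangle (area 361.00 mm²); Taking the first minus the rest: starting from that combined region (134.15 mm²), the 19×19 cube at (4.5, 4.5) partially overlaps it — only the 46.50 mm² overlap (of its 361.00 mm²) is removed, clipping the outline — area = 87.65 mm². So its area = 87.65 mm². Layer 15 (z = 3.75): the cube is present — its section is the full 20×7.5 rectangle (area 150.00 mm²); the r=9 sphere at (-2.5, 6.5) contributes a regular 12-gon of circumradius √(9²−5.25²) = 7.310 (area = (12/2)·7.310²·sin(360°/12) = 160.31 mm²); the cube at (-3, 15) (footprint 22.5×25.5) is included at this height (area 573.75 mm²); Taking the first minus the rest: starting from the 20×7.5 cube (150.00 mm²), the r=9 sphere at (-2.5, 6.5) partially overlaps it — only the 27.28 mm² overlap (of its 160.31 mm²) is removed, clipping the outline; the 22.5×25.5 cube at (-3, 15) misses the remaining region (no effect) — area = 122.72 mm²; the cube at (4.5, 4.5) is absent (z outside [4.5, 8.5]); Taking the first minus the rest: none of the subtracted shapes is present at this height, so the result so far is unchanged — area = 122.72 mm². So its area = 122.72 mm². Layer 15 is larger (122.72 vs 87.65 mm²).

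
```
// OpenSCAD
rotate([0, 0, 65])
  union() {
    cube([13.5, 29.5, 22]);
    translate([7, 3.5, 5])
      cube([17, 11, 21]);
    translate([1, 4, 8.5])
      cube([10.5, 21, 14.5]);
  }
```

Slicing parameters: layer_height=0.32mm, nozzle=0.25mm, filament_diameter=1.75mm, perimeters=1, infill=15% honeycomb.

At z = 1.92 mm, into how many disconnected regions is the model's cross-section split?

At z = 1.92 mm: the 13.5×29.5 cube contributes its full rectangle; the cube at (7, 3.5) is not intersected at this z (z outside [5, 26]); the cube at (1, 4) does not reach this height (z outside [8.5, 23]); Combining (union): only the 13.5×29.5 cube is present, so the union is just that shape — 1 connected region; (rotated 65° about Z; rotation is an isometry so areas/perimeters/island counts are preserved). The result has 1 disconnected region.

1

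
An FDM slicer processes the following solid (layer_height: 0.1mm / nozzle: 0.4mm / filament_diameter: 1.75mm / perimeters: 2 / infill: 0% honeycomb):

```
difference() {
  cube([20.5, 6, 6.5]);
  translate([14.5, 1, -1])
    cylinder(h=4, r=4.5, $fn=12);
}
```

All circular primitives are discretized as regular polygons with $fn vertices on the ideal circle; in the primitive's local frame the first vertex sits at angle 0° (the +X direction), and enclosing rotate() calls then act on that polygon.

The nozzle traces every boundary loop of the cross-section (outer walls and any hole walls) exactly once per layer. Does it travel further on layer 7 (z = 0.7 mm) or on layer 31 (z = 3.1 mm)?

layer 7 (z = 0.7 mm)

Layer 7 (z = 0.7): the cube is present — its section is the full 20.5×6 rectangle (perimeter 53.00 mm); the r=4.5 cylinder at (14.5, 1) contributes a regular 12-gon of circumradius 4.5 (perimeter = 2·12·4.500·sin(180°/12) = 27.95 mm); Subtracting the remaining from the first: starting from the 20.5×6 cube, the r=4.5 cylinder at (14.5, 1) partially overlaps it — only the 39.11 mm² overlap (of its 60.75 mm²) is removed, clipping the outline — boundary = 60.58 mm. So its perimeter = 60.58 mm. Layer 31 (z = 3.1): the 20.5×6 cube contributes its full rectangle (perimeter 53.00 mm); the cylinder at (14.5, 1) does not reach this height (z outside [-1, 3]); After the difference (first − rest): none of the subtracted shapes is present at this height, so the 20.5×6 cube is unchanged — boundary = 53.00 mm. So its perimeter = 53.00 mm. Layer 7 is larger (60.58 vs 53.00 mm).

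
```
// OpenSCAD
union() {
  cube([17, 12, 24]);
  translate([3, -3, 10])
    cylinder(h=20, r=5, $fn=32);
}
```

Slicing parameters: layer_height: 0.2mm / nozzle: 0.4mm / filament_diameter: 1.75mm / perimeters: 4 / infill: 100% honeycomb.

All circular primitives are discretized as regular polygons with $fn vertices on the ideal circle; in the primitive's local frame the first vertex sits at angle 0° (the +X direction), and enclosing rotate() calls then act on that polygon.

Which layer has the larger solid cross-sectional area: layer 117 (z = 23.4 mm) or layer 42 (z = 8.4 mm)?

Layer 117 (z = 23.4): the cube (footprint 17×12) is included at this height (area 204.00 mm²); the r=5 cylinder at (3, -3) gives a regular 32-gon of circumradius 5 (constant along its height) (area = (32/2)·5.000²·sin(360°/32) = 78.04 mm²); Taking the union: the regions partially overlap — summed areas 282.04 mm² minus the doubly-counted overlap 10.51 mm² gives 271.53 mm² — area = 271.53 mm². So its area = 271.53 mm². Layer 42 (z = 8.4): the cube is present — its section is the full 17×12 rectangle (area 204.00 mm²); the cylinder at (3, -3) is not intersected at this z (z outside [10, 30]); Combining (union): only the 17×12 cube is present, so the union is just that shape — area = 204.00 mm². So its area = 204.00 mm². Layer 117 is larger (271.53 vs 204.00 mm²).

layer 117 (z = 23.4 mm)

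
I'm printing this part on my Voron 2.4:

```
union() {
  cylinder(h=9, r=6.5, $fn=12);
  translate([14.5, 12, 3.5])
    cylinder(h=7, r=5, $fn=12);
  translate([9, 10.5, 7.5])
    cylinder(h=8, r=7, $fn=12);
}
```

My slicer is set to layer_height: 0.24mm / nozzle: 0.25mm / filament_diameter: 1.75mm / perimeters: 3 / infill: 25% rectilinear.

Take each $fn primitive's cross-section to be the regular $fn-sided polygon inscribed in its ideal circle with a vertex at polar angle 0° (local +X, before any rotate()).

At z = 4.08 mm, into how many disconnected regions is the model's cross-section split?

At z = 4.08 mm: the cylinder: section is a regular 12-gon, circumradius r=6.5; the r=5 cylinder at (14.5, 12) contributes a regular 12-gon of circumradius 5; the cylinder at (9, 10.5) is absent (z outside [7.5, 15.5]); Taking the union: the 2 present regions are separate (no shared area or edge), so areas and boundary lengths simply add and each stays a separate island — 2 connected regions. The result has 2 disconnected regions.

2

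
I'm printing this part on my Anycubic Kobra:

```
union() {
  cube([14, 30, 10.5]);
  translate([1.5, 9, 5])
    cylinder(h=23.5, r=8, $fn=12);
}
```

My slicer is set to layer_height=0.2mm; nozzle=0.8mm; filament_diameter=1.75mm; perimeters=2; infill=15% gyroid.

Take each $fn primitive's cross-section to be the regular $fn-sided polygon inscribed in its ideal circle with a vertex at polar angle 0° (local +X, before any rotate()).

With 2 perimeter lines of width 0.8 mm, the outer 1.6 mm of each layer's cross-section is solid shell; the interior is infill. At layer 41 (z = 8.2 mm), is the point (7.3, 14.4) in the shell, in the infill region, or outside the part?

At z = 8.2 mm: the cube is present — its section is the full 14×30 rectangle; the r=8 cylinder at (1.5, 9) contributes a regular 12-gon of circumradius 8; Combining (union): the regions partially overlap (shared area 119.40 mm²), so overlapping operands fuse into one piece — 1 connected region. Overall, the cross-section is a single solid region. The nearest boundary edge runs (14.00, 30.00)→(14.00, 0.00); distance from the point to it = 6.70 mm. The point is inside the cross-section and 6.70 mm from the nearest boundary — more than the 1.6 mm shell width (2 × 0.8), so it's in the infill interior.

infill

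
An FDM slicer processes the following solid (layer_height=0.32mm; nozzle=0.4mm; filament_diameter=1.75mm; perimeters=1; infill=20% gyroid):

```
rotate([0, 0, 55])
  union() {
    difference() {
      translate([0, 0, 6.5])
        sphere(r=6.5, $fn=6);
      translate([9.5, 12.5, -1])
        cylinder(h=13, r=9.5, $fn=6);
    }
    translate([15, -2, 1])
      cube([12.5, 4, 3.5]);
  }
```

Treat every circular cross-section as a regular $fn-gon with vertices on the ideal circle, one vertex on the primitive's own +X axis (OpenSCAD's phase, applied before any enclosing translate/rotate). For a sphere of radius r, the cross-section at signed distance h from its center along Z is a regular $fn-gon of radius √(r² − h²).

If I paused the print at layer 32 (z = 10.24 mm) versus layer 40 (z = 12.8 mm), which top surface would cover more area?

layer 32 (z = 10.24 mm)

Layer 32 (z = 10.24): the r=6.5 sphere slices to a regular 6-gon of circumradius 5.316 (√(r²−h²) with h=3.74 from center) (area = (6/2)·5.316²·sin(360°/6) = 73.43 mm²); the r=9.5 cylinder at (9.5, 12.5) gives a regular 6-gon of circumradius 9.5 (constant along its height) (area = (6/2)·9.500²·sin(360°/6) = 234.48 mm²); Taking the first minus the rest: starting from the r=6.5 sphere (73.43 mm²), the r=9.5 cylinder at (9.5, 12.5) misses the remaining region (no effect) — area = 73.43 mm²; the cube at (15, -2) does not reach this height (z outside [1, 4.5]); Combining (union): only that combined region is present, so the union is just that shape — area = 73.43 mm²; (whole slice rotated 55° about Z — lengths, areas and connectivity unchanged). So its area = 73.43 mm². Layer 40 (z = 12.8): the sphere: section is a regular 6-gon, circumradius = √(r²−h²) = √(6.5²−6.3²) = 1.600 (area = (6/2)·1.600²·sin(360°/6) = 6.65 mm²); the cylinder at (9.5, 12.5) is absent (z outside [-1, 12]); After the difference (first − rest): none of the subtracted shapes is present at this height, so the r=6.5 sphere is unchanged — area = 6.65 mm²; the cube at (15, -2) is absent (z outside [1, 4.5]); Combining (union): only that combined region is present, so the union is just that shape — area = 6.65 mm²; (whole slice rotated 55° about Z — lengths, areas and connectivity unchanged). So its area = 6.65 mm². Layer 32 is larger (73.43 vs 6.65 mm²).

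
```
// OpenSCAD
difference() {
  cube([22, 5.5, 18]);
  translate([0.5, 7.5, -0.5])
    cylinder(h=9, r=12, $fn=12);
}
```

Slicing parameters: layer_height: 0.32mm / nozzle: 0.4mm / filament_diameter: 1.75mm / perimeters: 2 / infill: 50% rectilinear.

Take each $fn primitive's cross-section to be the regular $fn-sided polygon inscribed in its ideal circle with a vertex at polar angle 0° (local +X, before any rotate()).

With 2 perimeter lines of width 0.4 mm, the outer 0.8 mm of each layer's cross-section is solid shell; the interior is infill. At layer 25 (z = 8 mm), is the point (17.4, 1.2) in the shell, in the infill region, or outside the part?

infill

At z = 8 mm: the cube is present — its section is the full 22×5.5 rectangle; the cylinder at (0.5, 7.5): section is a regular 12-gon, circumradius r=12; Subtracting the remaining from the first: starting from the 22×5.5 cube, the r=12 cylinder at (0.5, 7.5) partially overlaps it — only the 60.93 mm² overlap (of its 432.00 mm²) is removed, clipping the outline — 1 connected region. Overall, the cross-section is a single solid region. The nearest boundary edge runs (22.00, 0.00)→(9.39, 0.00); distance from the point to it = 1.20 mm. The point is inside the cross-section and 1.20 mm from the nearest boundary — more than the 0.8 mm shell width (2 × 0.4), so it's in the infill interior.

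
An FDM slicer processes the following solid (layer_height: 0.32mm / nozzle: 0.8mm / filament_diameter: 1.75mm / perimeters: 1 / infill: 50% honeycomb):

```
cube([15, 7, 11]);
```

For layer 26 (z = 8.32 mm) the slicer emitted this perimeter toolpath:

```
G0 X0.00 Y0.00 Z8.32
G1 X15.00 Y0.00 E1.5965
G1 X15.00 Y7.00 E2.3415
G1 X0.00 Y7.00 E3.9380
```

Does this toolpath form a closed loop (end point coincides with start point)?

Start point (G0): (0.00, 0.00). End point (last G1): the path does not return to the start — open.

no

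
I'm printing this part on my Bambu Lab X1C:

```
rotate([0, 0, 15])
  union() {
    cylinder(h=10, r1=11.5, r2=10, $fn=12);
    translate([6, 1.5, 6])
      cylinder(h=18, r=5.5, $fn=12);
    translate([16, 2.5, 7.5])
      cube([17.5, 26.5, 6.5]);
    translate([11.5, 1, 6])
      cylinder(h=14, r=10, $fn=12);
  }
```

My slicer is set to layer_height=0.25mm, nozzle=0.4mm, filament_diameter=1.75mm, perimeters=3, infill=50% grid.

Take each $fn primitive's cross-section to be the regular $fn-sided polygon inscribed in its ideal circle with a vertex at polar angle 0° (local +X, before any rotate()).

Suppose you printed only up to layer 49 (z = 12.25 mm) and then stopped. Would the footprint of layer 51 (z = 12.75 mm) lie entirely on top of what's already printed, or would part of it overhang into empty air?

entirely on top

Compare the two slices. At z = 12.25: the cone is not intersected at this z (z outside [0, 10]); the r=5.5 cylinder at (6, 1.5) gives a regular 12-gon of circumradius 5.5 (constant along its height) (area = (12/2)·5.500²·sin(360°/12) = 90.75 mm²); the cube at (16, 2.5) (footprint 17.5×26.5) is included at this height (area 463.75 mm²); the r=10 cylinder at (11.5, 1) contributes a regular 12-gon of circumradius 10 (area = (12/2)·10.000²·sin(360°/12) = 300.00 mm²); Merging all regions: the regions partially overlap — summed areas 854.50 mm² minus the doubly-counted overlap 108.56 mm² gives 745.94 mm² — area = 745.94 mm²; (rotated 15° about Z; rotation is an isometry so areas/perimeters/island counts are preserved). At z = 12.75: the cone does not reach this height (z outside [0, 10]); the r=5.5 cylinder at (6, 1.5) gives a regular 12-gon of circumradius 5.5 (constant along its height) (area = (12/2)·5.500²·sin(360°/12) = 90.75 mm²); the cube at (16, 2.5) (footprint 17.5×26.5) is included at this height (area 463.75 mm²); the r=10 cylinder at (11.5, 1) contributes a regular 12-gon of circumradius 10 (area = (12/2)·10.000²·sin(360°/12) = 300.00 mm²); Merging all regions: the regions partially overlap — summed areas 854.50 mm² minus the doubly-counted overlap 108.56 mm² gives 745.94 mm² — area = 745.94 mm²; (whole slice rotated 15° about Z — lengths, areas and connectivity unchanged). Checking containment: the cross-section at z = 12.75 is a subset of the cross-section at z = 12.25.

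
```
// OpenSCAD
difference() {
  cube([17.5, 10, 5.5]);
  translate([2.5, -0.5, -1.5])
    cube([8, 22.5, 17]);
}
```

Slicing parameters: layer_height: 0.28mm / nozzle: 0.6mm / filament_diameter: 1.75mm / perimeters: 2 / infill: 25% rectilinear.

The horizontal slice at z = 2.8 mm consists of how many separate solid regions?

2

At z = 2.8 mm: the cube is present — its section is the full 17.5×10 rectangle; the cube at (2.5, -0.5) (footprint 8×22.5) is included at this height; Taking the first minus the rest: starting from the 17.5×10 cube, the 8×22.5 cube at (2.5, -0.5) partially overlaps it — only the 80.00 mm² overlap (of its 180.00 mm²) is removed, clipping the outline — 2 connected regions. The result has 2 disconnected regions.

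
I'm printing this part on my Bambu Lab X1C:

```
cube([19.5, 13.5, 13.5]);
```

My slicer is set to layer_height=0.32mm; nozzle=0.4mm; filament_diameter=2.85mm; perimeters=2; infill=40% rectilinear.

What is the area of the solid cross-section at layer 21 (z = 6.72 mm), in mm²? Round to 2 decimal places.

263.25 mm²

At z = 6.72 mm: the cube (footprint 19.5×13.5) is included at this height (area 263.25 mm²). Overall, the cross-section is a single solid region. Net area = 263.25 mm².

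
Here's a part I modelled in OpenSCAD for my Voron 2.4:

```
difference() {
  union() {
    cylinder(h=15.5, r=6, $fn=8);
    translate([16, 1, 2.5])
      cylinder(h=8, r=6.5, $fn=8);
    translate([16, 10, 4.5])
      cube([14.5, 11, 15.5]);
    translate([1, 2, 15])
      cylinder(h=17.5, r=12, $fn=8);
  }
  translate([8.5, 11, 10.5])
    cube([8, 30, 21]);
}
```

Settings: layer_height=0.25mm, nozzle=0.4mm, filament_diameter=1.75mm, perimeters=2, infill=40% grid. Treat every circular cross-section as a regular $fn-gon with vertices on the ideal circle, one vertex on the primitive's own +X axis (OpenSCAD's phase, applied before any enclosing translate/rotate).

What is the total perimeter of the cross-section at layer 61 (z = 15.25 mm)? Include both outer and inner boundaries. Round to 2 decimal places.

124.48 mm

At z = 15.25 mm: the r=6 cylinder contributes a regular 8-gon of circumradius 6 (perimeter = 2·8·6.000·sin(180°/8) = 36.74 mm); the cylinder at (16, 1) does not reach this height (z outside [2.5, 10.5]); the cube at (16, 10) (footprint 14.5×11) is included at this height (perimeter 51.00 mm); the cylinder at (1, 2): section is a regular 8-gon, circumradius r=12 (perimeter = 2·8·12.000·sin(180°/8) = 73.48 mm); Combining (union): the regions partially overlap (shared area 101.82 mm²), so the edge portions inside another operand are dropped and the merged outline is re-measured after clipping — boundary = 124.48 mm; the cube at (8.5, 11) is present — its section is the full 8×30 rectangle (perimeter 76.00 mm); Subtracting the remaining from the first: starting from that combined region, the 8×30 cube at (8.5, 11) partially overlaps it — only the 5.00 mm² overlap (of its 240.00 mm²) is removed, clipping the outline — boundary = 124.48 mm. Overall, the cross-section has 2 separate islands. Total boundary length (outer) = 124.48 mm.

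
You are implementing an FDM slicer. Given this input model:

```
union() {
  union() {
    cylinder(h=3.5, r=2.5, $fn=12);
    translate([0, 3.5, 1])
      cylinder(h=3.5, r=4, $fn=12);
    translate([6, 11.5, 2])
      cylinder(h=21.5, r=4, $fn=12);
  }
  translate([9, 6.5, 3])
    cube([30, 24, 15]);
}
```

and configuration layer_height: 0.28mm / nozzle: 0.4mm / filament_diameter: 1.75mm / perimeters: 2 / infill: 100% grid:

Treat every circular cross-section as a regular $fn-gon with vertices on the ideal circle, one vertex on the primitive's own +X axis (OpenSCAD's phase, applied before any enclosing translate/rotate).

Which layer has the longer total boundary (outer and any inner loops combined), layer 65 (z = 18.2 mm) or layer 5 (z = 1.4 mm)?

layer 5 (z = 1.4 mm)

Layer 65 (z = 18.2): the cylinder does not reach this height (z outside [0, 3.5]); the cylinder at (0, 3.5) is absent (z outside [1, 4.5]); the cylinder at (6, 11.5): section is a regular 12-gon, circumradius r=4 (perimeter = 2·12·4.000·sin(180°/12) = 24.85 mm); Taking the union: only the r=4 cylinder at (6, 11.5) is present, so the union is just that shape — boundary = 24.85 mm; the cube at (9, 6.5) does not reach this height (z outside [3, 18]); Combining (union): only that combined region is present, so the union is just that shape — boundary = 24.85 mm. So its perimeter = 24.85 mm. Layer 5 (z = 1.4): the r=2.5 cylinder gives a regular 12-gon of circumradius 2.5 (constant along its height) (perimeter = 2·12·2.500·sin(180°/12) = 15.53 mm); the r=4 cylinder at (0, 3.5) contributes a regular 12-gon of circumradius 4 (perimeter = 2·12·4.000·sin(180°/12) = 24.85 mm); the cylinder at (6, 11.5) is absent (z outside [2, 23.5]); Combining (union): the regions partially overlap (shared area 10.08 mm²), so the edge portions inside another operand are dropped and the merged outline is re-measured after clipping — boundary = 28.25 mm; the cube at (9, 6.5) does not reach this height (z outside [3, 18]); Merging all regions: only the result so far is present, so the union is just that shape — boundary = 28.25 mm. So its perimeter = 28.25 mm. Layer 5 is larger (28.25 vs 24.85 mm).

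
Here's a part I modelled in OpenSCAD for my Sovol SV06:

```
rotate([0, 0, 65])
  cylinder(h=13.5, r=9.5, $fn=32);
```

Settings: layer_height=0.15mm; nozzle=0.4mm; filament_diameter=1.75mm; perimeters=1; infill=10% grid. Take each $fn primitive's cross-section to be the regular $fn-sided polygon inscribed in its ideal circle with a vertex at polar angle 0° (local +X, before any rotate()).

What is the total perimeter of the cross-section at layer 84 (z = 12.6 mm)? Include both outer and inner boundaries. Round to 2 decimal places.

59.59 mm

At z = 12.6 mm: the cylinder: section is a regular 32-gon, circumradius r=9.5 (perimeter = 2·32·9.500·sin(180°/32) = 59.59 mm); (rotated 65° about Z; rotation is an isometry so areas/perimeters/island counts are preserved). Overall, the cross-section is a single solid region. Total boundary length (outer) = 59.59 mm.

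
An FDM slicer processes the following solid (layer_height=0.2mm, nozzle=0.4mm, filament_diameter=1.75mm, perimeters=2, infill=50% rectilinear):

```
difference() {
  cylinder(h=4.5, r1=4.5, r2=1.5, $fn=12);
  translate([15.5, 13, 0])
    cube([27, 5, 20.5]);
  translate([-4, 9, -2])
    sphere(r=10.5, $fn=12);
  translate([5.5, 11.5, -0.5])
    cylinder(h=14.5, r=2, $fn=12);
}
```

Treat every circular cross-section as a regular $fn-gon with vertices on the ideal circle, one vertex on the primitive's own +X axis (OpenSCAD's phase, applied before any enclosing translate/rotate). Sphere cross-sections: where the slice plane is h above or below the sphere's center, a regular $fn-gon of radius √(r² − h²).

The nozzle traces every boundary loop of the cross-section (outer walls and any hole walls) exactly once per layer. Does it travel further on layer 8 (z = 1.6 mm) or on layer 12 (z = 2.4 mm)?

layer 8 (z = 1.6 mm)

Layer 8 (z = 1.6): the cone contributes a regular 12-gon of circumradius 3.433 (interpolated between r1=4.5 and r2=1.5 at t=0.356) (perimeter = 2·12·3.433·sin(180°/12) = 21.33 mm); the 27×5 cube at (15.5, 13) contributes its full rectangle (perimeter 64.00 mm); the r=10.5 sphere at (-4, 9) contributes a regular 12-gon of circumradius √(10.5²−3.6²) = 9.864 (perimeter = 2·12·9.864·sin(180°/12) = 61.27 mm); the cylinder at (5.5, 11.5): section is a regular 12-gon, circumradius r=2 (perimeter = 2·12·2.000·sin(180°/12) = 12.42 mm); Taking the first minus the rest: starting from the cone, the 27×5 cube at (15.5, 13) misses the remaining region (no effect); the r=10.5 sphere at (-4, 9) partially overlaps it — only the 14.91 mm² overlap (of its 291.87 mm²) is removed, clipping the outline; the r=2 cylinder at (5.5, 11.5) misses the remaining region (no effect) — boundary = 18.98 mm. So its perimeter = 18.98 mm. Layer 12 (z = 2.4): the cone: at t=0.533 of its height the radius interpolates to r₁+(r₂−r₁)t = 2.900, giving a regular 12-gon of that circumradius (perimeter = 2·12·2.900·sin(180°/12) = 18.01 mm); the cube at (15.5, 13) is present — its section is the full 27×5 rectangle (perimeter 64.00 mm); the r=10.5 sphere at (-4, 9) slices to a regular 12-gon of circumradius 9.534 (√(r²−h²) with h=4.4 from center) (perimeter = 2·12·9.534·sin(180°/12) = 59.22 mm); the r=2 cylinder at (5.5, 11.5) gives a regular 12-gon of circumradius 2 (constant along its height) (perimeter = 2·12·2.000·sin(180°/12) = 12.42 mm); Subtracting the remaining from the first: starting from the cone, the 27×5 cube at (15.5, 13) misses the remaining region (no effect); the r=10.5 sphere at (-4, 9) partially overlaps it — only the 8.85 mm² overlap (of its 272.67 mm²) is removed, clipping the outline; the r=2 cylinder at (5.5, 11.5) misses the remaining region (no effect) — boundary = 16.48 mm. So its perimeter = 16.48 mm. Layer 8 is larger (18.98 vs 16.48 mm).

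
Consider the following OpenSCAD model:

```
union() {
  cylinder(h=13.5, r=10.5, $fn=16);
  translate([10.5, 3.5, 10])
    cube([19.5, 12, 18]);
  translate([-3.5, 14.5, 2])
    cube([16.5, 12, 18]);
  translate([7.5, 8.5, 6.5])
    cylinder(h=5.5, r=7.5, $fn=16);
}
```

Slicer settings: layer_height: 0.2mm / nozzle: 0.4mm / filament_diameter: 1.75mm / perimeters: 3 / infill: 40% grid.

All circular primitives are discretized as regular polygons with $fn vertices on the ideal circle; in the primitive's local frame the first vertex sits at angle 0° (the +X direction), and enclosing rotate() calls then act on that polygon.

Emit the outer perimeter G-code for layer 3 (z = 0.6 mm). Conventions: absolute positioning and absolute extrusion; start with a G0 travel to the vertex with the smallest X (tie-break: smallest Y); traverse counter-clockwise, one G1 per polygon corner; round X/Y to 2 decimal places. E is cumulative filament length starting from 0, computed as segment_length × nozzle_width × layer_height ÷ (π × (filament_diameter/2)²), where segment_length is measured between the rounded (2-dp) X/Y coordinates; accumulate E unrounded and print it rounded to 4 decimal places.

At z = 0.6 mm: the r=10.5 cylinder gives a regular 16-gon of circumradius 10.5 (constant along its height); the cube at (10.5, 3.5) does not reach this height (z outside [10, 28]); the cube at (-3.5, 14.5) is absent (z outside [2, 20]); the cylinder at (7.5, 8.5) is absent (z outside [6.5, 12]); Merging all regions: only the r=10.5 cylinder is present, so the union is just that shape — 1 connected region. The outline is a single polygon with 16 vertices. Extrusion per mm of travel: 0.4 × 0.2 / (π × 0.875²) = 0.033260. Accumulating E over each segment gives final E = 2.1799.

G0 X-10.50 Y0.00 Z0.60
G1 X-9.70 Y-4.02 E0.1363
G1 X-7.42 Y-7.42 E0.2725
G1 X-4.02 Y-9.70 E0.4086
G1 X0.00 Y-10.50 E0.5450
G1 X4.02 Y-9.70 E0.6813
G1 X7.42 Y-7.42 E0.8175
G1 X9.70 Y-4.02 E0.9536
G1 X10.50 Y0.00 E1.0899
G1 X9.70 Y4.02 E1.2263
G1 X7.42 Y7.42 E1.3624
G1 X4.02 Y9.70 E1.4986
G1 X0.00 Y10.50 E1.6349
G1 X-4.02 Y9.70 E1.7712
G1 X-7.42 Y7.42 E1.9074
G1 X-9.70 Y4.02 E2.0436
G1 X-10.50 Y0.00 E2.1799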